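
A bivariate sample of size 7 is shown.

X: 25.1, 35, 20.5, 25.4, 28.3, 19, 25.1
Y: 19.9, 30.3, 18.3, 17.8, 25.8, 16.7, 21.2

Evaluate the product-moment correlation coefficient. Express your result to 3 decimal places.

n = 7, ΣX = 178.4, ΣY = 150, ΣX² = 4712.32, ΣY² = 3359.8, ΣXY = 3966.82
nΣXY − ΣXΣY = 27767.74 − 26760 = 1007.74
nΣX² − (ΣX)² = 32986.24 − 31826.56 = 1159.68; nΣY² − (ΣY)² = 23518.6 − 22500 = 1018.6
r = 1007.74 / √(1159.68 × 1018.6) = 1007.74 / 1086.8533 ≈ 0.927

0.927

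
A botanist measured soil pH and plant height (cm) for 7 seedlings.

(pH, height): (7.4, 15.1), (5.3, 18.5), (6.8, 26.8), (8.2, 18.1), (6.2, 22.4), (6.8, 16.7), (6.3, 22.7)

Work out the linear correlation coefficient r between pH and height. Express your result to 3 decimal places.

n = 7, Σx = 47, Σy = 140.3, Σx² = 320.7, Σy² = 2912.05, Σxy = 935.9
nΣxy − ΣxΣy = 6551.3 − 6594.1 = -42.8
nΣx² − (Σx)² = 2244.9 − 2209 = 35.9; nΣy² − (Σy)² = 20384.35 − 19684.09 = 700.26
r = -42.8 / √(35.9 × 700.26) = -42.8 / 158.5539 ≈ -0.270

-0.270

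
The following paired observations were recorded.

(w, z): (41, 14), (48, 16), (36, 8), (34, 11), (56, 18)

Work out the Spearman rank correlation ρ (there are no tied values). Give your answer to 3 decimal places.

0.900

Rank w: 3, 4, 2, 1, 5
Rank z: 3, 4, 1, 2, 5
d = rank(w) − rank(z): 0, 0, 1, -1, 0; Σd² = 2
ρ = 1 − 6Σd² / [n(n²−1)] = 1 − 6×2 / (5×24) = 1 − 12/120 ≈ 0.900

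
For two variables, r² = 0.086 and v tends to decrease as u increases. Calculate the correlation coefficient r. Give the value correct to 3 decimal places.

|r| = √0.086 = 0.293
The association is negative, so r = −0.293.

-0.293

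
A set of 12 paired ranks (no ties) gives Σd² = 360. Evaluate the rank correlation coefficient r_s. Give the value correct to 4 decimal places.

-0.2587

ρ = 1 − 6Σd² / [n(n²−1)] = 1 − 6×360 / (12×143)
  = 1 − 2160/1716 = 1 − 1.25874 ≈ -0.2587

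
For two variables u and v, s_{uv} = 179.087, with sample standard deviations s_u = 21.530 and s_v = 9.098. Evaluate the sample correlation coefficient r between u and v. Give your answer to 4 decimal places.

r = Cov(u,v) / (s_u · s_v) = 179.087 / (21.530 × 9.098)
  = 179.087 / 195.8799 ≈ 0.9143

0.9143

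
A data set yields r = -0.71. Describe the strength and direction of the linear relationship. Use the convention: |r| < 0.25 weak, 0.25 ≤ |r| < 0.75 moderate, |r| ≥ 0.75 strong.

moderate negative

r = -0.71 < 0 so the relationship is negative.
|r| = 0.71, which falls in the moderate range.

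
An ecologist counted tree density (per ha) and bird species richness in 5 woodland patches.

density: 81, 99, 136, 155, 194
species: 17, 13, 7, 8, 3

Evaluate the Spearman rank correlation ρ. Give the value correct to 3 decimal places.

-0.900

Rank density: 1, 2, 3, 4, 5
Rank species: 5, 4, 2, 3, 1
d = rank(density) − rank(species): -4, -2, 1, 1, 4; Σd² = 38
ρ = 1 − 6Σd² / [n(n²−1)] = 1 − 6×38 / (5×24) = 1 − 228/120 ≈ -0.900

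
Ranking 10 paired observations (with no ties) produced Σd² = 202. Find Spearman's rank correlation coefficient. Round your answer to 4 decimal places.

ρ = 1 − 6Σd² / [n(n²−1)] = 1 − 6×202 / (10×99)
  = 1 − 1212/990 = 1 − 1.22424 ≈ -0.2242

-0.2242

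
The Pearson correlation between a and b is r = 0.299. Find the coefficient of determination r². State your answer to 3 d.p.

0.089

r² = (0.299)² = 0.089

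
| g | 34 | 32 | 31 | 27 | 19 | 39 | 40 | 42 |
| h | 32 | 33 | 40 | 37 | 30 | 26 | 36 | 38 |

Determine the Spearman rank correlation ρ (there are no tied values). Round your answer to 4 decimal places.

0.0952

Rank g: 5, 4, 3, 2, 1, 6, 7, 8
Rank h: 3, 4, 8, 6, 2, 1, 5, 7
d = rank(g) − rank(h): 2, 0, -5, -4, -1, 5, 2, 1; Σd² = 76
ρ = 1 − 6Σd² / [n(n²−1)] = 1 − 6×76 / (8×63) = 1 − 456/504 ≈ 0.0952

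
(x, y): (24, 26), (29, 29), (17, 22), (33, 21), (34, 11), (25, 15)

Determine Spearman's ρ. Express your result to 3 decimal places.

Rank x: 2, 4, 1, 5, 6, 3
Rank y: 5, 6, 4, 3, 1, 2
d = rank(x) − rank(y): -3, -2, -3, 2, 5, 1; Σd² = 52
ρ = 1 − 6Σd² / [n(n²−1)] = 1 − 6×52 / (6×35) = 1 − 312/210 ≈ -0.486

-0.486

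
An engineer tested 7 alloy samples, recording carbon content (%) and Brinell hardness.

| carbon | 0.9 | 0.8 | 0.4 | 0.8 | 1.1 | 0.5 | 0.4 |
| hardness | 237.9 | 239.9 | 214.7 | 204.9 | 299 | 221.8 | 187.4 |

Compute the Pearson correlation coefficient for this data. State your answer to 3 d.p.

0.804

n = 7, Σx = 4.9, Σy = 1605.6, Σx² = 3.87, Σy² = 375943.52, Σxy = 1170.59
nΣxy − ΣxΣy = 8194.13 − 7867.44 = 326.69
nΣx² − (Σx)² = 27.09 − 24.01 = 3.08; nΣy² − (Σy)² = 2631604.64 − 2577951.36 = 53653.28
r = 326.69 / √(3.08 × 53653.28) = 326.69 / 406.5121 ≈ 0.804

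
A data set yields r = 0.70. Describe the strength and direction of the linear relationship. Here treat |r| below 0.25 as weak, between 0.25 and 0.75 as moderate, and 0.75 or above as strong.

moderate positive

r = 0.70 > 0 so the relationship is positive.
|r| = 0.70, which falls in the moderate range.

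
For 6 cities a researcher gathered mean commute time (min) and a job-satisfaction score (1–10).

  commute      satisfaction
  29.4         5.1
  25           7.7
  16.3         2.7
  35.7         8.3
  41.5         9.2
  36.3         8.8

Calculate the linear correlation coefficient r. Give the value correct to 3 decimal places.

0.870

n = 6, Σx = 184.2, Σy = 41.8, Σx² = 6069.48, Σy² = 323.56, Σxy = 1384
nΣxy − ΣxΣy = 8304 − 7699.56 = 604.44
nΣx² − (Σx)² = 36416.88 − 33929.64 = 2487.24; nΣy² − (Σy)² = 1941.36 − 1747.24 = 194.12
r = 604.44 / √(2487.24 × 194.12) = 604.44 / 694.8547 ≈ 0.870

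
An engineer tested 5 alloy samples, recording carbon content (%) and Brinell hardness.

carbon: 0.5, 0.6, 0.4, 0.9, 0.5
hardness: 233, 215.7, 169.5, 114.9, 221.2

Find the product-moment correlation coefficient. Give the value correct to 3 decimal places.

-0.686

n = 5, Σx = 2.9, Σy = 954.3, Σx² = 1.83, Σy² = 191677.19, Σxy = 527.73
nΣxy − ΣxΣy = 2638.65 − 2767.47 = -128.82
nΣx² − (Σx)² = 9.15 − 8.41 = 0.74; nΣy² − (Σy)² = 958385.95 − 910688.49 = 47697.46
r = -128.82 / √(0.74 × 47697.46) = -128.82 / 187.8726 ≈ -0.686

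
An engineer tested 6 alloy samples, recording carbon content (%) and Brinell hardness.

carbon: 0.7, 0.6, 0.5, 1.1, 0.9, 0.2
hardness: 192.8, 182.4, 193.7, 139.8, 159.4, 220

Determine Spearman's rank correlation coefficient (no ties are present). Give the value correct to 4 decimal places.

Rank carbon: 4, 3, 2, 6, 5, 1
Rank hardness: 4, 3, 5, 1, 2, 6
d = rank(carbon) − rank(hardness): 0, 0, -3, 5, 3, -5; Σd² = 68
ρ = 1 − 6Σd² / [n(n²−1)] = 1 − 6×68 / (6×35) = 1 − 408/210 ≈ -0.9429

-0.9429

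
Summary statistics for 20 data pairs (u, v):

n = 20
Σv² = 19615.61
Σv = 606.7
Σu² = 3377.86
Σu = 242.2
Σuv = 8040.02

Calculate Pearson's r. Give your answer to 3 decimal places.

0.944

r = (nΣuv − ΣuΣv) / √[(nΣu² − (Σu)²)(nΣv² − (Σv)²)]
Numerator: 20×8040.02 − 242.2×606.7 = 13857.66
Denominator: √[(67557.2 − 58660.84)(392312.2 − 368084.89)] = √[8896.36 × 24227.31] = 14681.1059
r = 13857.66 / 14681.1059 ≈ 0.944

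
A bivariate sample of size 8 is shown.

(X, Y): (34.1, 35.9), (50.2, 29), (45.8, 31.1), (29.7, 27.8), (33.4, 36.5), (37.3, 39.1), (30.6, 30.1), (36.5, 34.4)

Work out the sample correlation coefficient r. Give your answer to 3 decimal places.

-0.160

n = 8, ΣX = 297.6, ΣY = 263.9, ΣX² = 11438.04, ΣY² = 8820.29, ΣXY = 9784.22
nΣXY − ΣXΣY = 78273.76 − 78536.64 = -262.88
nΣX² − (ΣX)² = 91504.32 − 88565.76 = 2938.56; nΣY² − (ΣY)² = 70562.32 − 69643.21 = 919.11
r = -262.88 / √(2938.56 × 919.11) = -262.88 / 1643.4293 ≈ -0.160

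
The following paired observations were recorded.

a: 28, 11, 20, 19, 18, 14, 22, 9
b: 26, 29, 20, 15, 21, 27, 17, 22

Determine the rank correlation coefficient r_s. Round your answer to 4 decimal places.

-0.4524

Rank a: 8, 2, 6, 5, 4, 3, 7, 1
Rank b: 6, 8, 3, 1, 4, 7, 2, 5
d = rank(a) − rank(b): 2, -6, 3, 4, 0, -4, 5, -4; Σd² = 122
ρ = 1 − 6Σd² / [n(n²−1)] = 1 − 6×122 / (8×63) = 1 − 732/504 ≈ -0.4524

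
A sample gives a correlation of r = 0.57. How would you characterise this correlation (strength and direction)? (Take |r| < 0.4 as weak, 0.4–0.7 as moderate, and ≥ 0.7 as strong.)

r = 0.57 > 0 so the relationship is positive.
|r| = 0.57, which falls in the moderate range.

moderate positive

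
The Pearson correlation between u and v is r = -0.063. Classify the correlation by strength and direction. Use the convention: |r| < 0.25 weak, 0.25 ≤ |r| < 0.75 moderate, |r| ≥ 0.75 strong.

weak negative

r = -0.063 < 0 so the relationship is negative.
|r| = 0.063, which falls in the weak range.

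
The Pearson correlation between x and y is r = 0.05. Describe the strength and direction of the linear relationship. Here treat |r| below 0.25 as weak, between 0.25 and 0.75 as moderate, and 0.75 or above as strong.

r = 0.05 > 0 so the relationship is positive.
|r| = 0.05, which falls in the weak range.

weak positive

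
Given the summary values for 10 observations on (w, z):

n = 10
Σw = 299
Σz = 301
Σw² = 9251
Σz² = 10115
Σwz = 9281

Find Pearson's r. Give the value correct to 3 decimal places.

r = (nΣwz − ΣwΣz) / √[(nΣw² − (Σw)²)(nΣz² − (Σz)²)]
Numerator: 10×9281 − 299×301 = 2811
Denominator: √[(92510 − 89401)(101150 − 90601)] = √[3109 × 10549] = 5726.8526
r = 2811 / 5726.8526 ≈ 0.491

0.491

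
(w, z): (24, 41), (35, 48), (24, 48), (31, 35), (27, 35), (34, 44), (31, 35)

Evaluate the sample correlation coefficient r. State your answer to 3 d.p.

0.064

n = 7, Σw = 206, Σz = 286, Σw² = 6184, Σz² = 11900, Σwz = 8427
nΣwz − ΣwΣz = 58989 − 58916 = 73
nΣw² − (Σw)² = 43288 − 42436 = 852; nΣz² − (Σz)² = 83300 − 81796 = 1504
r = 73 / √(852 × 1504) = 73 / 1131.9929 ≈ 0.064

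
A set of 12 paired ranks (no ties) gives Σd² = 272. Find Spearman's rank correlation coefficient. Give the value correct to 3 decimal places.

ρ = 1 − 6Σd² / [n(n²−1)] = 1 − 6×272 / (12×143)
  = 1 − 1632/1716 = 1 − 0.9510 ≈ 0.049

0.049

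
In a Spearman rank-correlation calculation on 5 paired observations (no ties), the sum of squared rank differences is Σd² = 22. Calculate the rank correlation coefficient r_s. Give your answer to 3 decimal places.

-0.100

ρ = 1 − 6Σd² / [n(n²−1)] = 1 − 6×22 / (5×24)
  = 1 − 132/120 = 1 − 1.1000 ≈ -0.100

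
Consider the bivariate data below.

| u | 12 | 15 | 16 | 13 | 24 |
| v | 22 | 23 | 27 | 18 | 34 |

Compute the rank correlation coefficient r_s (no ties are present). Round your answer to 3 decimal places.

0.900

Rank u: 1, 3, 4, 2, 5
Rank v: 2, 3, 4, 1, 5
d = rank(u) − rank(v): -1, 0, 0, 1, 0; Σd² = 2
ρ = 1 − 6Σd² / [n(n²−1)] = 1 − 6×2 / (5×24) = 1 − 12/120 ≈ 0.900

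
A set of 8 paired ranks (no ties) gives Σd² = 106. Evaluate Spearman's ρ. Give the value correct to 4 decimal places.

-0.2619

ρ = 1 − 6Σd² / [n(n²−1)] = 1 − 6×106 / (8×63)
  = 1 − 636/504 = 1 − 1.26190 ≈ -0.2619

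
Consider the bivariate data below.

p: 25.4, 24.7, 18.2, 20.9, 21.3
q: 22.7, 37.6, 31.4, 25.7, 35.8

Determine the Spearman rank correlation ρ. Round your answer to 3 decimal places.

Rank p: 5, 4, 1, 2, 3
Rank q: 1, 5, 3, 2, 4
d = rank(p) − rank(q): 4, -1, -2, 0, -1; Σd² = 22
ρ = 1 − 6Σd² / [n(n²−1)] = 1 − 6×22 / (5×24) = 1 − 132/120 ≈ -0.100

-0.100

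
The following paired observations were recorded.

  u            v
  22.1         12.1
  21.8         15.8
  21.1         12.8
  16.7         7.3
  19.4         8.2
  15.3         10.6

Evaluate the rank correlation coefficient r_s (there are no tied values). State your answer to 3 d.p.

0.657

Rank u: 6, 5, 4, 2, 3, 1
Rank v: 4, 6, 5, 1, 2, 3
d = rank(u) − rank(v): 2, -1, -1, 1, 1, -2; Σd² = 12
ρ = 1 − 6Σd² / [n(n²−1)] = 1 − 6×12 / (6×35) = 1 − 72/210 ≈ 0.657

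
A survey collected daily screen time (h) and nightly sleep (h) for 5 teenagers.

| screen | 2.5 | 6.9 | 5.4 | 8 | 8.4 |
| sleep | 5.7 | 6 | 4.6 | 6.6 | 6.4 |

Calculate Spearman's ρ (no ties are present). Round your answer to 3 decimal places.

0.800

Rank screen: 1, 3, 2, 4, 5
Rank sleep: 2, 3, 1, 5, 4
d = rank(screen) − rank(sleep): -1, 0, 1, -1, 1; Σd² = 4
ρ = 1 − 6Σd² / [n(n²−1)] = 1 − 6×4 / (5×24) = 1 − 24/120 ≈ 0.800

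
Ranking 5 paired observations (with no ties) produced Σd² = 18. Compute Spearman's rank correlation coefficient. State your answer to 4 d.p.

ρ = 1 − 6Σd² / [n(n²−1)] = 1 − 6×18 / (5×24)
  = 1 − 108/120 = 1 − 0.90000 ≈ 0.1000

0.1000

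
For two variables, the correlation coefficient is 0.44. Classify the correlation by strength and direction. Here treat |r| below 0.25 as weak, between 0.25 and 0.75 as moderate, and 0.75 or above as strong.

moderate positive

r = 0.44 > 0 so the relationship is positive.
|r| = 0.44, which falls in the moderate range.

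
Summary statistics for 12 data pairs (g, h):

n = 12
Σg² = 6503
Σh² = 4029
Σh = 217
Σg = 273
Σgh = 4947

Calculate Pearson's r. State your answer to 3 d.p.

r = (nΣgh − ΣgΣh) / √[(nΣg² − (Σg)²)(nΣh² − (Σh)²)]
Numerator: 12×4947 − 273×217 = 123
Denominator: √[(78036 − 74529)(48348 − 47089)] = √[3507 × 1259] = 2101.2646
r = 123 / 2101.2646 ≈ 0.059

0.059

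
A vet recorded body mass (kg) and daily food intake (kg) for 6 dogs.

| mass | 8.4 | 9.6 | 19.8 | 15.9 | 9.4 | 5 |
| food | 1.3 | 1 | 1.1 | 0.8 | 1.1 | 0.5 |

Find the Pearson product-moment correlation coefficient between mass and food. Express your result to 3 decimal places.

n = 6, Σx = 68.1, Σy = 5.8, Σx² = 920.93, Σy² = 6, Σxy = 67.86
nΣxy − ΣxΣy = 407.16 − 394.98 = 12.18
nΣx² − (Σx)² = 5525.58 − 4637.61 = 887.97; nΣy² − (Σy)² = 36 − 33.64 = 2.36
r = 12.18 / √(887.97 × 2.36) = 12.18 / 45.7778 ≈ 0.266

0.266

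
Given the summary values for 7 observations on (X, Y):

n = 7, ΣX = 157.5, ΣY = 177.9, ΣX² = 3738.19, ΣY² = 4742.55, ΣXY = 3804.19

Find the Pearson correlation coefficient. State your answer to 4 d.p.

r = (nΣXY − ΣXΣY) / √[(nΣX² − (ΣX)²)(nΣY² − (ΣY)²)]
Numerator: 7×3804.19 − 157.5×177.9 = -1389.92
Denominator: √[(26167.33 − 24806.25)(33197.85 − 31648.41)] = √[1361.08 × 1549.44] = 1452.2093
r = -1389.92 / 1452.2093 ≈ -0.9571

-0.9571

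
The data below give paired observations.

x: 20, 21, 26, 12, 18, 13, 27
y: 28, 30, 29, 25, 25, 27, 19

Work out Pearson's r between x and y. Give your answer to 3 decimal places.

-0.185

n = 7, Σx = 137, Σy = 183, Σx² = 2883, Σy² = 4865, Σxy = 3558
nΣxy − ΣxΣy = 24906 − 25071 = -165
nΣx² − (Σx)² = 20181 − 18769 = 1412; nΣy² − (Σy)² = 34055 − 33489 = 566
r = -165 / √(1412 × 566) = -165 / 893.9754 ≈ -0.185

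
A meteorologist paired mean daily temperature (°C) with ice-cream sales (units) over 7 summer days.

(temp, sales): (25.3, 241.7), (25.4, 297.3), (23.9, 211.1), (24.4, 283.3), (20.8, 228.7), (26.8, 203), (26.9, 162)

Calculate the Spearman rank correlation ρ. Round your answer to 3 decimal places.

-0.357

Rank temp: 4, 5, 2, 3, 1, 6, 7
Rank sales: 5, 7, 3, 6, 4, 2, 1
d = rank(temp) − rank(sales): -1, -2, -1, -3, -3, 4, 6; Σd² = 76
ρ = 1 − 6Σd² / [n(n²−1)] = 1 − 6×76 / (7×48) = 1 − 456/336 ≈ -0.357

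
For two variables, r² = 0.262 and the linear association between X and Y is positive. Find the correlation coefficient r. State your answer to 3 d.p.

|r| = √0.262 = 0.512
The association is positive, so r = 0.512.

0.512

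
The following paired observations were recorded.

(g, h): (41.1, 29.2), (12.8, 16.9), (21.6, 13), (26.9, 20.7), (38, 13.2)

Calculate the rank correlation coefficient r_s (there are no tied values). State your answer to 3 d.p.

Rank g: 5, 1, 2, 3, 4
Rank h: 5, 3, 1, 4, 2
d = rank(g) − rank(h): 0, -2, 1, -1, 2; Σd² = 10
ρ = 1 − 6Σd² / [n(n²−1)] = 1 − 6×10 / (5×24) = 1 − 60/120 ≈ 0.500

0.500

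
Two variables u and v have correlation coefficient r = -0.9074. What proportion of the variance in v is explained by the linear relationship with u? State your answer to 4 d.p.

r² = (-0.9074)² = 0.8234

0.8234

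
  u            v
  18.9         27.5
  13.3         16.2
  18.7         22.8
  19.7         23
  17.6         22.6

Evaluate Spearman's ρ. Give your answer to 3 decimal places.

Rank u: 4, 1, 3, 5, 2
Rank v: 5, 1, 3, 4, 2
d = rank(u) − rank(v): -1, 0, 0, 1, 0; Σd² = 2
ρ = 1 − 6Σd² / [n(n²−1)] = 1 − 6×2 / (5×24) = 1 − 12/120 ≈ 0.900

0.900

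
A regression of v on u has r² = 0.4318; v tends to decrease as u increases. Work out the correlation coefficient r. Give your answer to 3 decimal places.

-0.657

|r| = √0.4318 = 0.657
The association is negative, so r = −0.657.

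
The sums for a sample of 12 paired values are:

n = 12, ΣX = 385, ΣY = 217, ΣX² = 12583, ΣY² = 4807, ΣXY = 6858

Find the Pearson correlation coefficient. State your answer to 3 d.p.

r = (nΣXY − ΣXΣY) / √[(nΣX² − (ΣX)²)(nΣY² − (ΣY)²)]
Numerator: 12×6858 − 385×217 = -1249
Denominator: √[(150996 − 148225)(57684 − 47089)] = √[2771 × 10595] = 5418.3711
r = -1249 / 5418.3711 ≈ -0.231

-0.231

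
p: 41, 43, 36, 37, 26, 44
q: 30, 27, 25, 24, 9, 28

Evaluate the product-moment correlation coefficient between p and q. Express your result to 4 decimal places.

n = 6, Σp = 227, Σq = 143, Σp² = 8807, Σq² = 3695, Σpq = 5645
nΣpq − ΣpΣq = 33870 − 32461 = 1409
nΣp² − (Σp)² = 52842 − 51529 = 1313; nΣq² − (Σq)² = 22170 − 20449 = 1721
r = 1409 / √(1313 × 1721) = 1409 / 1503.2209 ≈ 0.9373

0.9373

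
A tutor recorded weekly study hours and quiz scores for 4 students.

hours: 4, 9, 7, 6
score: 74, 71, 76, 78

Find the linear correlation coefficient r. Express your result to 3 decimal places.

n = 4, Σx = 26, Σy = 299, Σx² = 182, Σy² = 22377, Σxy = 1935
nΣxy − ΣxΣy = 7740 − 7774 = -34
nΣx² − (Σx)² = 728 − 676 = 52; nΣy² − (Σy)² = 89508 − 89401 = 107
r = -34 / √(52 × 107) = -34 / 74.5922 ≈ -0.456

-0.456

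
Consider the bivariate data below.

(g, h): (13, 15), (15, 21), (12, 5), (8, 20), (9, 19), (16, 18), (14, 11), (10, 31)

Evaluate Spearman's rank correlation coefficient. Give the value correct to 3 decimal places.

Rank g: 5, 7, 4, 1, 2, 8, 6, 3
Rank h: 3, 7, 1, 6, 5, 4, 2, 8
d = rank(g) − rank(h): 2, 0, 3, -5, -3, 4, 4, -5; Σd² = 104
ρ = 1 − 6Σd² / [n(n²−1)] = 1 − 6×104 / (8×63) = 1 − 624/504 ≈ -0.238

-0.238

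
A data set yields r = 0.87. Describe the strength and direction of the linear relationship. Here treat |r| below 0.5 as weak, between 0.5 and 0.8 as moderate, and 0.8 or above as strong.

r = 0.87 > 0 so the relationship is positive.
|r| = 0.87, which falls in the strong range.

strong positive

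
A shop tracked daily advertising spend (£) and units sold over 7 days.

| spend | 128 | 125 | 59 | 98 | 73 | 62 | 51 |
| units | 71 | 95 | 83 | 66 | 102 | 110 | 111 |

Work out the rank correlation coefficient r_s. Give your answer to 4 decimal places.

-0.6429

Rank spend: 7, 6, 2, 5, 4, 3, 1
Rank units: 2, 4, 3, 1, 5, 6, 7
d = rank(spend) − rank(units): 5, 2, -1, 4, -1, -3, -6; Σd² = 92
ρ = 1 − 6Σd² / [n(n²−1)] = 1 − 6×92 / (7×48) = 1 − 552/336 ≈ -0.6429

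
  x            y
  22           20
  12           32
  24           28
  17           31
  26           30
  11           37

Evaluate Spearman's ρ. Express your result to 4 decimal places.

-0.7714

Rank x: 4, 2, 5, 3, 6, 1
Rank y: 1, 5, 2, 4, 3, 6
d = rank(x) − rank(y): 3, -3, 3, -1, 3, -5; Σd² = 62
ρ = 1 − 6Σd² / [n(n²−1)] = 1 − 6×62 / (6×35) = 1 − 372/210 ≈ -0.7714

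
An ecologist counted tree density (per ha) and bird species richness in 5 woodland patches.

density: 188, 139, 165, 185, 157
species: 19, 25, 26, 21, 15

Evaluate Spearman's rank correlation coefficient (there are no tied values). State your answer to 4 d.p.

Rank density: 5, 1, 3, 4, 2
Rank species: 2, 4, 5, 3, 1
d = rank(density) − rank(species): 3, -3, -2, 1, 1; Σd² = 24
ρ = 1 − 6Σd² / [n(n²−1)] = 1 − 6×24 / (5×24) = 1 − 144/120 ≈ -0.2000

-0.2000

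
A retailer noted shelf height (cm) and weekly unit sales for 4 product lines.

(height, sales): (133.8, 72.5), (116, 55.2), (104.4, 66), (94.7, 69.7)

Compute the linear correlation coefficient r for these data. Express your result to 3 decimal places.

n = 4, Σx = 448.9, Σy = 263.4, Σx² = 51225.89, Σy² = 17517.38, Σxy = 29594.69
nΣxy − ΣxΣy = 118378.76 − 118240.26 = 138.5
nΣx² − (Σx)² = 204903.56 − 201511.21 = 3392.35; nΣy² − (Σy)² = 70069.52 − 69379.56 = 689.96
r = 138.5 / √(3392.35 × 689.96) = 138.5 / 1529.8973 ≈ 0.091

0.091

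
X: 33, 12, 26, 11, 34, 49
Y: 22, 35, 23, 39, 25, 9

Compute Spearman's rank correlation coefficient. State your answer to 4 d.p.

-0.8286

Rank X: 4, 2, 3, 1, 5, 6
Rank Y: 2, 5, 3, 6, 4, 1
d = rank(X) − rank(Y): 2, -3, 0, -5, 1, 5; Σd² = 64
ρ = 1 − 6Σd² / [n(n²−1)] = 1 − 6×64 / (6×35) = 1 − 384/210 ≈ -0.8286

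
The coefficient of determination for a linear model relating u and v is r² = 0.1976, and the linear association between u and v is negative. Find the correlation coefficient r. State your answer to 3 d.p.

-0.445

|r| = √0.1976 = 0.445
The association is negative, so r = −0.445.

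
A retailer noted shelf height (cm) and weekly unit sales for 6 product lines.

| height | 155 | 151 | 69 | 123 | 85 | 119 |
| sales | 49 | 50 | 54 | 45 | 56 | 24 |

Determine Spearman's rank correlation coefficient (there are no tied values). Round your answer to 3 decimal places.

Rank height: 6, 5, 1, 4, 2, 3
Rank sales: 3, 4, 5, 2, 6, 1
d = rank(height) − rank(sales): 3, 1, -4, 2, -4, 2; Σd² = 50
ρ = 1 − 6Σd² / [n(n²−1)] = 1 − 6×50 / (6×35) = 1 − 300/210 ≈ -0.429

-0.429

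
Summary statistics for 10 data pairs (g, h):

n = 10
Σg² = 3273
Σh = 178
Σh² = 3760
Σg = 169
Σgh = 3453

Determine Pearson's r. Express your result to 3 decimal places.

0.896

r = (nΣgh − ΣgΣh) / √[(nΣg² − (Σg)²)(nΣh² − (Σh)²)]
Numerator: 10×3453 − 169×178 = 4448
Denominator: √[(32730 − 28561)(37600 − 31684)] = √[4169 × 5916] = 4966.2666
r = 4448 / 4966.2666 ≈ 0.896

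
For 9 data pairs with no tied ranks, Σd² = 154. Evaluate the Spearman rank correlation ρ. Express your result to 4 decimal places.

ρ = 1 − 6Σd² / [n(n²−1)] = 1 − 6×154 / (9×80)
  = 1 − 924/720 = 1 − 1.28333 ≈ -0.2833

-0.2833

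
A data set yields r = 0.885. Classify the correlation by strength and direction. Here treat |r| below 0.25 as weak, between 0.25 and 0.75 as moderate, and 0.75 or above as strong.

r = 0.885 > 0 so the relationship is positive.
|r| = 0.885, which falls in the strong range.

strong positive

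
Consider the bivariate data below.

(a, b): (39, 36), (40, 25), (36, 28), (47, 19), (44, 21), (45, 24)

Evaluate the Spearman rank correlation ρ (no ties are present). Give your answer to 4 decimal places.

Rank a: 2, 3, 1, 6, 4, 5
Rank b: 6, 4, 5, 1, 2, 3
d = rank(a) − rank(b): -4, -1, -4, 5, 2, 2; Σd² = 66
ρ = 1 − 6Σd² / [n(n²−1)] = 1 − 6×66 / (6×35) = 1 − 396/210 ≈ -0.8857

-0.8857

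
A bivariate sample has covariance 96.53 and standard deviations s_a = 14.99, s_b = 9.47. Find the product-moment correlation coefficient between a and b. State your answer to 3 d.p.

r = Cov(a,b) / (s_a · s_b) = 96.53 / (14.99 × 9.47)
  = 96.53 / 141.9553 ≈ 0.680

0.680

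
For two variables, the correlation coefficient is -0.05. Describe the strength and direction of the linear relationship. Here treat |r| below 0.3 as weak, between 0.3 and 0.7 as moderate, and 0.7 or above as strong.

weak negative

r = -0.05 < 0 so the relationship is negative.
|r| = 0.05, which falls in the weak range.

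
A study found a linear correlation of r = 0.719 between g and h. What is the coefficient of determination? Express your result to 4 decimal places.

0.5170

r² = (0.719)² = 0.5170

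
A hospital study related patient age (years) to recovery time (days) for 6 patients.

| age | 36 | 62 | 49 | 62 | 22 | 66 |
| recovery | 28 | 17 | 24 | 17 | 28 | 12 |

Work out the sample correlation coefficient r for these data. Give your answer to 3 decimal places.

-0.928

n = 6, Σx = 297, Σy = 126, Σx² = 16225, Σy² = 2866, Σxy = 5700
nΣxy − ΣxΣy = 34200 − 37422 = -3222
nΣx² − (Σx)² = 97350 − 88209 = 9141; nΣy² − (Σy)² = 17196 − 15876 = 1320
r = -3222 / √(9141 × 1320) = -3222 / 3473.6321 ≈ -0.928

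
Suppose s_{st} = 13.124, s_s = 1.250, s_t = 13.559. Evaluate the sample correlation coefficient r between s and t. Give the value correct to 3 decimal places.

r = Cov(s,t) / (s_s · s_t) = 13.124 / (1.250 × 13.559)
  = 13.124 / 16.9488 ≈ 0.774

0.774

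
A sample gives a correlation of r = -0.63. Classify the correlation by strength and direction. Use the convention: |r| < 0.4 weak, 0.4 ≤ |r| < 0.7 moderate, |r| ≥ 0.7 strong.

moderate negative

r = -0.63 < 0 so the relationship is negative.
|r| = 0.63, which falls in the moderate range.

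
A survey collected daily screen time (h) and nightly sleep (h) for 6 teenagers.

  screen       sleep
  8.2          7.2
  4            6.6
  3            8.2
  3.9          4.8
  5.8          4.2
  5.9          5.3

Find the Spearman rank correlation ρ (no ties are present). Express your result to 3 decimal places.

-0.143

Rank screen: 6, 3, 1, 2, 4, 5
Rank sleep: 5, 4, 6, 2, 1, 3
d = rank(screen) − rank(sleep): 1, -1, -5, 0, 3, 2; Σd² = 40
ρ = 1 − 6Σd² / [n(n²−1)] = 1 − 6×40 / (6×35) = 1 − 240/210 ≈ -0.143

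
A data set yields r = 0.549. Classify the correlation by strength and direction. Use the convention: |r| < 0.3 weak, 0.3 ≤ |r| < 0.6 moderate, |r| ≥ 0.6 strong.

r = 0.549 > 0 so the relationship is positive.
|r| = 0.549, which falls in the moderate range.

moderate positive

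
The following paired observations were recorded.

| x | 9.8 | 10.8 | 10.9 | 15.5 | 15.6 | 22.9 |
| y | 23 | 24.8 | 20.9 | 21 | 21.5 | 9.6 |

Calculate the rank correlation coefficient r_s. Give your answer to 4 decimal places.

-0.7143

Rank x: 1, 2, 3, 4, 5, 6
Rank y: 5, 6, 2, 3, 4, 1
d = rank(x) − rank(y): -4, -4, 1, 1, 1, 5; Σd² = 60
ρ = 1 − 6Σd² / [n(n²−1)] = 1 − 6×60 / (6×35) = 1 − 360/210 ≈ -0.7143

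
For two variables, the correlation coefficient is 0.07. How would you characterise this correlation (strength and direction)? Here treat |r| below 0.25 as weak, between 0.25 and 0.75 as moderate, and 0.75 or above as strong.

weak positive

r = 0.07 > 0 so the relationship is positive.
|r| = 0.07, which falls in the weak range.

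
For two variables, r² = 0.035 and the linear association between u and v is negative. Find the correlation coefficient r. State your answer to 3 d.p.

-0.187

|r| = √0.035 = 0.187
The association is negative, so r = −0.187.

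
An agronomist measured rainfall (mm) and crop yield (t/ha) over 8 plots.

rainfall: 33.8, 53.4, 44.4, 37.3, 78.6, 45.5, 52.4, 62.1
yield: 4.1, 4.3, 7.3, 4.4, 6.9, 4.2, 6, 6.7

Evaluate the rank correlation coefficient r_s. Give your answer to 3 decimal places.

0.476

Rank rainfall: 1, 6, 3, 2, 8, 4, 5, 7
Rank yield: 1, 3, 8, 4, 7, 2, 5, 6
d = rank(rainfall) − rank(yield): 0, 3, -5, -2, 1, 2, 0, 1; Σd² = 44
ρ = 1 − 6Σd² / [n(n²−1)] = 1 − 6×44 / (8×63) = 1 − 264/504 ≈ 0.476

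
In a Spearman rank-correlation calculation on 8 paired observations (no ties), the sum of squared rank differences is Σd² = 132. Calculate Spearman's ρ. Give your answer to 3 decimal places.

-0.571

ρ = 1 − 6Σd² / [n(n²−1)] = 1 − 6×132 / (8×63)
  = 1 − 792/504 = 1 − 1.5714 ≈ -0.571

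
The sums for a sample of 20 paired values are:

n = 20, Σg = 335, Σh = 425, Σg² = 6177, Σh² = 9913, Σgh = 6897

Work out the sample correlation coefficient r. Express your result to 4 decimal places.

-0.3140

r = (nΣgh − ΣgΣh) / √[(nΣg² − (Σg)²)(nΣh² − (Σh)²)]
Numerator: 20×6897 − 335×425 = -4435
Denominator: √[(123540 − 112225)(198260 − 180625)] = √[11315 × 17635] = 14125.8637
r = -4435 / 14125.8637 ≈ -0.3140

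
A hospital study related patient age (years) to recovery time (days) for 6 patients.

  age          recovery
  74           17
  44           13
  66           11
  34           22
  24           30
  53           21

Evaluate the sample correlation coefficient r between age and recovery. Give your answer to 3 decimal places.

-0.714

n = 6, Σx = 295, Σy = 114, Σx² = 16309, Σy² = 2404, Σxy = 5137
nΣxy − ΣxΣy = 30822 − 33630 = -2808
nΣx² − (Σx)² = 97854 − 87025 = 10829; nΣy² − (Σy)² = 14424 − 12996 = 1428
r = -2808 / √(10829 × 1428) = -2808 / 3932.4054 ≈ -0.714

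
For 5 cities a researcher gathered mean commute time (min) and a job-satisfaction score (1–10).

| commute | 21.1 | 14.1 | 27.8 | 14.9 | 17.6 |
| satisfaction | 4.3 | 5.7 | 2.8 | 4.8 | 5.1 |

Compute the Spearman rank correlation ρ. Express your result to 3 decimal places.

Rank commute: 4, 1, 5, 2, 3
Rank satisfaction: 2, 5, 1, 3, 4
d = rank(commute) − rank(satisfaction): 2, -4, 4, -1, -1; Σd² = 38
ρ = 1 − 6Σd² / [n(n²−1)] = 1 − 6×38 / (5×24) = 1 − 228/120 ≈ -0.900

-0.900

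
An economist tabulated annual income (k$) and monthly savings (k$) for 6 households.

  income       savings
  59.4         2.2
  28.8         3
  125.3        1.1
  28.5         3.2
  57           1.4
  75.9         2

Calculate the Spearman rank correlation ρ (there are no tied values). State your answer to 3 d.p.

Rank income: 4, 2, 6, 1, 3, 5
Rank savings: 4, 5, 1, 6, 2, 3
d = rank(income) − rank(savings): 0, -3, 5, -5, 1, 2; Σd² = 64
ρ = 1 − 6Σd² / [n(n²−1)] = 1 − 6×64 / (6×35) = 1 − 384/210 ≈ -0.829

-0.829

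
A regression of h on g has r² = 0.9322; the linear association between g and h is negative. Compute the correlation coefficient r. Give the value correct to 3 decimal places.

|r| = √0.9322 = 0.966
The association is negative, so r = −0.966.

-0.966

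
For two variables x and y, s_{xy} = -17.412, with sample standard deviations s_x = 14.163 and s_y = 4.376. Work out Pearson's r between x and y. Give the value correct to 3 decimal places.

-0.281

r = Cov(x,y) / (s_x · s_y) = -17.412 / (14.163 × 4.376)
  = -17.412 / 61.9773 ≈ -0.281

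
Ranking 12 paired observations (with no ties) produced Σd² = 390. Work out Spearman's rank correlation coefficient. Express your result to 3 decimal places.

-0.364

ρ = 1 − 6Σd² / [n(n²−1)] = 1 − 6×390 / (12×143)
  = 1 − 2340/1716 = 1 − 1.3636 ≈ -0.364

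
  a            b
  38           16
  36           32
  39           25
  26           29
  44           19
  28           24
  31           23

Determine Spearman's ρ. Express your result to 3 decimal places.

-0.429

Rank a: 5, 4, 6, 1, 7, 2, 3
Rank b: 1, 7, 5, 6, 2, 4, 3
d = rank(a) − rank(b): 4, -3, 1, -5, 5, -2, 0; Σd² = 80
ρ = 1 − 6Σd² / [n(n²−1)] = 1 − 6×80 / (7×48) = 1 − 480/336 ≈ -0.429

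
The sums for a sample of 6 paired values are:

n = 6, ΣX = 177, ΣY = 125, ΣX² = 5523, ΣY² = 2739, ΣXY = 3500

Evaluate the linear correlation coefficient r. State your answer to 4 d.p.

r = (nΣXY − ΣXΣY) / √[(nΣX² − (ΣX)²)(nΣY² − (ΣY)²)]
Numerator: 6×3500 − 177×125 = -1125
Denominator: √[(33138 − 31329)(16434 − 15625)] = √[1809 × 809] = 1209.7442
r = -1125 / 1209.7442 ≈ -0.9299

-0.9299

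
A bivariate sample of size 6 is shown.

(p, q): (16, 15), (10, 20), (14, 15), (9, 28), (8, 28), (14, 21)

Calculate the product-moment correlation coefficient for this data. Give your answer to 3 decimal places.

n = 6, Σp = 71, Σq = 127, Σp² = 893, Σq² = 2859, Σpq = 1420
nΣpq − ΣpΣq = 8520 − 9017 = -497
nΣp² − (Σp)² = 5358 − 5041 = 317; nΣq² − (Σq)² = 17154 − 16129 = 1025
r = -497 / √(317 × 1025) = -497 / 570.0219 ≈ -0.872

-0.872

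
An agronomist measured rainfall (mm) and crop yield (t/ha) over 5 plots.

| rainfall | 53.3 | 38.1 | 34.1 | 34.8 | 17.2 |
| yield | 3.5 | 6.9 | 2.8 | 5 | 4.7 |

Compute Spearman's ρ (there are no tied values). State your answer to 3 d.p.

Rank rainfall: 5, 4, 2, 3, 1
Rank yield: 2, 5, 1, 4, 3
d = rank(rainfall) − rank(yield): 3, -1, 1, -1, -2; Σd² = 16
ρ = 1 − 6Σd² / [n(n²−1)] = 1 − 6×16 / (5×24) = 1 − 96/120 ≈ 0.200

0.200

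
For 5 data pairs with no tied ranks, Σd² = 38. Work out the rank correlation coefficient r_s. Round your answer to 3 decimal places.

ρ = 1 − 6Σd² / [n(n²−1)] = 1 − 6×38 / (5×24)
  = 1 − 228/120 = 1 − 1.9000 ≈ -0.900

-0.900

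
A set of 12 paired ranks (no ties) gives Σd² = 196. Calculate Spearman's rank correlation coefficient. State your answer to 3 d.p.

ρ = 1 − 6Σd² / [n(n²−1)] = 1 − 6×196 / (12×143)
  = 1 − 1176/1716 = 1 − 0.6853 ≈ 0.315

0.315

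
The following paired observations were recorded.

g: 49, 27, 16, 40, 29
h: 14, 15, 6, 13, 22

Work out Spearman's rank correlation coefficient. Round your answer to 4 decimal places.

Rank g: 5, 2, 1, 4, 3
Rank h: 3, 4, 1, 2, 5
d = rank(g) − rank(h): 2, -2, 0, 2, -2; Σd² = 16
ρ = 1 − 6Σd² / [n(n²−1)] = 1 − 6×16 / (5×24) = 1 − 96/120 ≈ 0.2000

0.2000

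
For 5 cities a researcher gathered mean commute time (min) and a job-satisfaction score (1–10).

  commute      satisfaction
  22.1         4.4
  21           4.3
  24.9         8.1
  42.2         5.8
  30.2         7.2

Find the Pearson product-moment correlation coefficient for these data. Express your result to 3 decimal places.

n = 5, Σx = 140.4, Σy = 29.8, Σx² = 4242.3, Σy² = 188.94, Σxy = 851.43
nΣxy − ΣxΣy = 4257.15 − 4183.92 = 73.23
nΣx² − (Σx)² = 21211.5 − 19712.16 = 1499.34; nΣy² − (Σy)² = 944.7 − 888.04 = 56.66
r = 73.23 / √(1499.34 × 56.66) = 73.23 / 291.4663 ≈ 0.251

0.251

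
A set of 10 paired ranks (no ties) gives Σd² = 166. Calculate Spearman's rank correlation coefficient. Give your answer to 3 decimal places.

-0.006

ρ = 1 − 6Σd² / [n(n²−1)] = 1 − 6×166 / (10×99)
  = 1 − 996/990 = 1 − 1.0061 ≈ -0.006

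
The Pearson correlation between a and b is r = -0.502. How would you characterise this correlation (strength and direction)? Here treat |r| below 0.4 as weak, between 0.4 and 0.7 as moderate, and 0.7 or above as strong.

moderate negative

r = -0.502 < 0 so the relationship is negative.
|r| = 0.502, which falls in the moderate range.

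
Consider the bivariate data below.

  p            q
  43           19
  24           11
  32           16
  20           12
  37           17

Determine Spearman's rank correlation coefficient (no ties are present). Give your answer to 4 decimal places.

Rank p: 5, 2, 3, 1, 4
Rank q: 5, 1, 3, 2, 4
d = rank(p) − rank(q): 0, 1, 0, -1, 0; Σd² = 2
ρ = 1 − 6Σd² / [n(n²−1)] = 1 − 6×2 / (5×24) = 1 − 12/120 ≈ 0.9000

0.9000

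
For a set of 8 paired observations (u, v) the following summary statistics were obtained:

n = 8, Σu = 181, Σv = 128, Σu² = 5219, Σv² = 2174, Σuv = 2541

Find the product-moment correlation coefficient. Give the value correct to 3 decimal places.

-0.943

r = (nΣuv − ΣuΣv) / √[(nΣu² − (Σu)²)(nΣv² − (Σv)²)]
Numerator: 8×2541 − 181×128 = -2840
Denominator: √[(41752 − 32761)(17392 − 16384)] = √[8991 × 1008] = 3010.4697
r = -2840 / 3010.4697 ≈ -0.943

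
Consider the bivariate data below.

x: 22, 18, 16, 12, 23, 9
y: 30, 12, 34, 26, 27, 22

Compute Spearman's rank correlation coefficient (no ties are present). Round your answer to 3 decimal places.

0.314

Rank x: 5, 4, 3, 2, 6, 1
Rank y: 5, 1, 6, 3, 4, 2
d = rank(x) − rank(y): 0, 3, -3, -1, 2, -1; Σd² = 24
ρ = 1 − 6Σd² / [n(n²−1)] = 1 − 6×24 / (6×35) = 1 − 144/210 ≈ 0.314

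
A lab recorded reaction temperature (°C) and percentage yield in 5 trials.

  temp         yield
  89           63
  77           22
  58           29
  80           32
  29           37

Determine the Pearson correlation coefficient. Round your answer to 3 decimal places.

n = 5, Σx = 333, Σy = 183, Σx² = 24455, Σy² = 7687, Σxy = 12616
nΣxy − ΣxΣy = 63080 − 60939 = 2141
nΣx² − (Σx)² = 122275 − 110889 = 11386; nΣy² − (Σy)² = 38435 − 33489 = 4946
r = 2141 / √(11386 × 4946) = 2141 / 7504.3425 ≈ 0.285

0.285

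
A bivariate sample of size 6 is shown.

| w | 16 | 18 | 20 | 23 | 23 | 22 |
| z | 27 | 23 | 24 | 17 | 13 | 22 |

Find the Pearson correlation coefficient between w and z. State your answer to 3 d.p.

n = 6, Σw = 122, Σz = 126, Σw² = 2522, Σz² = 2776, Σwz = 2500
nΣwz − ΣwΣz = 15000 − 15372 = -372
nΣw² − (Σw)² = 15132 − 14884 = 248; nΣz² − (Σz)² = 16656 − 15876 = 780
r = -372 / √(248 × 780) = -372 / 439.8181 ≈ -0.846

-0.846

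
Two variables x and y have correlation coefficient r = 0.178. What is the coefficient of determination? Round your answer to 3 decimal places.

r² = (0.178)² = 0.032

0.032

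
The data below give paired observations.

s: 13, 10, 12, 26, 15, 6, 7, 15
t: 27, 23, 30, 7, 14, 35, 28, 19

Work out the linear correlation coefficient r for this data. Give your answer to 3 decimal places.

n = 8, Σs = 104, Σt = 183, Σs² = 1624, Σt² = 4773, Σst = 2024
nΣst − ΣsΣt = 16192 − 19032 = -2840
nΣs² − (Σs)² = 12992 − 10816 = 2176; nΣt² − (Σt)² = 38184 − 33489 = 4695
r = -2840 / √(2176 × 4695) = -2840 / 3196.2979 ≈ -0.889

-0.889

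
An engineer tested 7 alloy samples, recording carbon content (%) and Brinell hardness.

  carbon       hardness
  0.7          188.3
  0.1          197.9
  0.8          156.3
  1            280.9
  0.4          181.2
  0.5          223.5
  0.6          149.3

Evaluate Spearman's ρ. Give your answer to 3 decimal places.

Rank carbon: 5, 1, 6, 7, 2, 3, 4
Rank hardness: 4, 5, 2, 7, 3, 6, 1
d = rank(carbon) − rank(hardness): 1, -4, 4, 0, -1, -3, 3; Σd² = 52
ρ = 1 − 6Σd² / [n(n²−1)] = 1 − 6×52 / (7×48) = 1 − 312/336 ≈ 0.071

0.071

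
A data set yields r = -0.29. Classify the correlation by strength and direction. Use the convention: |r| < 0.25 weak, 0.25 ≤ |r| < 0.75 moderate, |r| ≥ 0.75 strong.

r = -0.29 < 0 so the relationship is negative.
|r| = 0.29, which falls in the moderate range.

moderate negative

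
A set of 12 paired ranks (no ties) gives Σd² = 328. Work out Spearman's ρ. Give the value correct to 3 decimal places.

ρ = 1 − 6Σd² / [n(n²−1)] = 1 − 6×328 / (12×143)
  = 1 − 1968/1716 = 1 − 1.1469 ≈ -0.147

-0.147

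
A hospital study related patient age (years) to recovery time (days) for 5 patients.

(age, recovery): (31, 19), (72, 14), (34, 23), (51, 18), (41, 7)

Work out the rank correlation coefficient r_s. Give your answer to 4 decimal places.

Rank age: 1, 5, 2, 4, 3
Rank recovery: 4, 2, 5, 3, 1
d = rank(age) − rank(recovery): -3, 3, -3, 1, 2; Σd² = 32
ρ = 1 − 6Σd² / [n(n²−1)] = 1 − 6×32 / (5×24) = 1 − 192/120 ≈ -0.6000

-0.6000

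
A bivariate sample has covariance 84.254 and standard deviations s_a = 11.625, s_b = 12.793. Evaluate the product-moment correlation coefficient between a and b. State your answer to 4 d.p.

0.5665

r = Cov(a,b) / (s_a · s_b) = 84.254 / (11.625 × 12.793)
  = 84.254 / 148.7186 ≈ 0.5665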